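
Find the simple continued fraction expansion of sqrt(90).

Write x_i = (sqrt(90) + m_i)/d_i with (m_0, d_0) = (0, 1). a_0 = floor(sqrt(90)) = 9, since 9^2 = 81 <= 90 < 100 = 10^2.
Iterate m_{i+1} = d_i*a_i - m_i, d_{i+1} = (90 - m_{i+1}^2)/d_i, a_{i+1} = floor((a_0 + m_{i+1})/d_{i+1}):
  m_1 = 1*9 - 0 = 9, d_1 = (90 - 9^2)/1 = 9/1 = 9, a_1 = floor((9 + 9)/9) = 2.
  m_2 = 9*2 - 9 = 9, d_2 = (90 - 9^2)/9 = 9/9 = 1, a_2 = floor((9 + 9)/1) = 18.
  m_3 = 1*18 - 9 = 9, d_3 = (90 - 9^2)/1 = 9/1 = 9: (m_3, d_3) = (m_1, d_1) = (9, 9), so from here the quotients repeat a_1, a_2; the period length is 2.
Hence the expansion of sqrt(90) is a_0 = 9 followed by the repeating block 2, 18 (period 2).

[9; (2, 18)]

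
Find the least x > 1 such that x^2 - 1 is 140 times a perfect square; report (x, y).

(x, y) = (71, 6)

First expand sqrt(140) as a continued fraction. With x_i = (sqrt(140) + m_i)/d_i and (m_0, d_0) = (0, 1): a_0 = floor(sqrt(140)) = 11, since 11^2 = 121 <= 140 < 144 = 12^2.
Iterate m_{i+1} = d_i*a_i - m_i, d_{i+1} = (140 - m_{i+1}^2)/d_i, a_{i+1} = floor((a_0 + m_{i+1})/d_{i+1}):
  m_1 = 1*11 - 0 = 11, d_1 = (140 - 11^2)/1 = 19/1 = 19, a_1 = floor((11 + 11)/19) = 1.
  m_2 = 19*1 - 11 = 8, d_2 = (140 - 8^2)/19 = 76/19 = 4, a_2 = floor((11 + 8)/4) = 4.
  m_3 = 4*4 - 8 = 8, d_3 = (140 - 8^2)/4 = 76/4 = 19, a_3 = floor((11 + 8)/19) = 1.
  m_4 = 19*1 - 8 = 11, d_4 = (140 - 11^2)/19 = 19/19 = 1, a_4 = floor((11 + 11)/1) = 22.
  m_5 = 1*22 - 11 = 11, d_5 = (140 - 11^2)/1 = 19/1 = 19: (m_5, d_5) = (m_1, d_1) = (11, 19), so from here the quotients repeat a_1, ..., a_4; the period length is 4.
So sqrt(140) = [11; (1, 4, 1, 22)] with period length k = 4.
k is even, so the fundamental solution of x^2 - 140y^2 = 1 is (p_{k-1}, q_{k-1}) = (p_3, q_3); compute convergents through index 3.
Convergents (p_i = a_i*p_{i-1} + p_{i-2}, q_i = a_i*q_{i-1} + q_{i-2} with p_{-2}=0, p_{-1}=1, q_{-2}=1, q_{-1}=0):
  i=0: a_0=11, p_0 = 11*1 + 0 = 11, q_0 = 11*0 + 1 = 1.
  i=1: a_1=1, p_1 = 1*11 + 1 = 12, q_1 = 1*1 + 0 = 1.
  i=2: a_2=4, p_2 = 4*12 + 11 = 59, q_2 = 4*1 + 1 = 5.
  i=3: a_3=1, p_3 = 1*59 + 12 = 71, q_3 = 1*5 + 1 = 6.
Check: 71^2 - 140*6^2 = 5041 - 5040 = 1, so (x, y) = (71, 6) solves the equation, and by the theorem it is the least positive solution.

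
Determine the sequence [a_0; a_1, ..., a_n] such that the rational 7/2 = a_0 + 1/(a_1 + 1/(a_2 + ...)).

Run the Euclidean algorithm on 7 and 2; the successive quotients are the partial quotients a_0, a_1, ... (each step inverts the fractional part left over by the previous one):
  7 = 3*2 + 1, so a_0 = 3.
  2 = 2*1 + 0, so a_1 = 2.
The remainder reaches 0 after 2 divisions, so the expansion has 2 partial quotients, read off in order.

[3; 2]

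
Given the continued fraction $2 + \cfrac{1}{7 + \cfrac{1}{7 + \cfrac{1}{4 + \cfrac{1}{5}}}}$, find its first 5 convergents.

2/1, 15/7, 107/50, 443/207, 2322/1085

Using the convergent recurrence p_i = a_i*p_{i-1} + p_{i-2}, q_i = a_i*q_{i-1} + q_{i-2} with p_{-2}=0, p_{-1}=1, q_{-2}=1, q_{-1}=0:
  i=0: a_0=2, p_0 = 2*1 + 0 = 2, q_0 = 2*0 + 1 = 1.
  i=1: a_1=7, p_1 = 7*2 + 1 = 15, q_1 = 7*1 + 0 = 7.
  i=2: a_2=7, p_2 = 7*15 + 2 = 107, q_2 = 7*7 + 1 = 50.
  i=3: a_3=4, p_3 = 4*107 + 15 = 443, q_3 = 4*50 + 7 = 207.
  i=4: a_4=5, p_4 = 5*443 + 107 = 2322, q_4 = 5*207 + 50 = 1085.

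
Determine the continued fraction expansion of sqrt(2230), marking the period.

Write x_i = (sqrt(2230) + m_i)/d_i with (m_0, d_0) = (0, 1). a_0 = floor(sqrt(2230)) = 47, since 47^2 = 2209 <= 2230 < 2304 = 48^2.
Iterate m_{i+1} = d_i*a_i - m_i, d_{i+1} = (2230 - m_{i+1}^2)/d_i, a_{i+1} = floor((a_0 + m_{i+1})/d_{i+1}):
  m_1 = 1*47 - 0 = 47, d_1 = (2230 - 47^2)/1 = 21/1 = 21, a_1 = floor((47 + 47)/21) = 4.
  m_2 = 21*4 - 47 = 37, d_2 = (2230 - 37^2)/21 = 861/21 = 41, a_2 = floor((47 + 37)/41) = 2.
  m_3 = 41*2 - 37 = 45, d_3 = (2230 - 45^2)/41 = 205/41 = 5, a_3 = floor((47 + 45)/5) = 18.
  m_4 = 5*18 - 45 = 45, d_4 = (2230 - 45^2)/5 = 205/5 = 41, a_4 = floor((47 + 45)/41) = 2.
  m_5 = 41*2 - 45 = 37, d_5 = (2230 - 37^2)/41 = 861/41 = 21, a_5 = floor((47 + 37)/21) = 4.
  m_6 = 21*4 - 37 = 47, d_6 = (2230 - 47^2)/21 = 21/21 = 1, a_6 = floor((47 + 47)/1) = 94.
  m_7 = 1*94 - 47 = 47, d_7 = (2230 - 47^2)/1 = 21/1 = 21: (m_7, d_7) = (m_1, d_1) = (47, 21), so from here the quotients repeat a_1, ..., a_6; the period length is 6.
Hence the expansion of sqrt(2230) is a_0 = 47 followed by the repeating block 4, 2, 18, 2, 4, 94 (period 6).

[47; (4, 2, 18, 2, 4, 94)]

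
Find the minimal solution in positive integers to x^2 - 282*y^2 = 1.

First expand sqrt(282) as a continued fraction. With x_i = (sqrt(282) + m_i)/d_i and (m_0, d_0) = (0, 1): a_0 = floor(sqrt(282)) = 16, since 16^2 = 256 <= 282 < 289 = 17^2.
Iterate m_{i+1} = d_i*a_i - m_i, d_{i+1} = (282 - m_{i+1}^2)/d_i, a_{i+1} = floor((a_0 + m_{i+1})/d_{i+1}):
  m_1 = 1*16 - 0 = 16, d_1 = (282 - 16^2)/1 = 26/1 = 26, a_1 = floor((16 + 16)/26) = 1.
  m_2 = 26*1 - 16 = 10, d_2 = (282 - 10^2)/26 = 182/26 = 7, a_2 = floor((16 + 10)/7) = 3.
  m_3 = 7*3 - 10 = 11, d_3 = (282 - 11^2)/7 = 161/7 = 23, a_3 = floor((16 + 11)/23) = 1.
  m_4 = 23*1 - 11 = 12, d_4 = (282 - 12^2)/23 = 138/23 = 6, a_4 = floor((16 + 12)/6) = 4.
  m_5 = 6*4 - 12 = 12, d_5 = (282 - 12^2)/6 = 138/6 = 23, a_5 = floor((16 + 12)/23) = 1.
  m_6 = 23*1 - 12 = 11, d_6 = (282 - 11^2)/23 = 161/23 = 7, a_6 = floor((16 + 11)/7) = 3.
  m_7 = 7*3 - 11 = 10, d_7 = (282 - 10^2)/7 = 182/7 = 26, a_7 = floor((16 + 10)/26) = 1.
  m_8 = 26*1 - 10 = 16, d_8 = (282 - 16^2)/26 = 26/26 = 1, a_8 = floor((16 + 16)/1) = 32.
  m_9 = 1*32 - 16 = 16, d_9 = (282 - 16^2)/1 = 26/1 = 26: (m_9, d_9) = (m_1, d_1) = (16, 26), so from here the quotients repeat a_1, ..., a_8; the period length is 8.
So sqrt(282) = [16; (1, 3, 1, 4, 1, 3, 1, 32)] with period length k = 8.
k is even, so the fundamental solution of x^2 - 282y^2 = 1 is (p_{k-1}, q_{k-1}) = (p_7, q_7); compute convergents through index 7.
Convergents (p_i = a_i*p_{i-1} + p_{i-2}, q_i = a_i*q_{i-1} + q_{i-2} with p_{-2}=0, p_{-1}=1, q_{-2}=1, q_{-1}=0):
  i=0: a_0=16, p_0 = 16*1 + 0 = 16, q_0 = 16*0 + 1 = 1.
  i=1: a_1=1, p_1 = 1*16 + 1 = 17, q_1 = 1*1 + 0 = 1.
  i=2: a_2=3, p_2 = 3*17 + 16 = 67, q_2 = 3*1 + 1 = 4.
  i=3: a_3=1, p_3 = 1*67 + 17 = 84, q_3 = 1*4 + 1 = 5.
  i=4: a_4=4, p_4 = 4*84 + 67 = 403, q_4 = 4*5 + 4 = 24.
  i=5: a_5=1, p_5 = 1*403 + 84 = 487, q_5 = 1*24 + 5 = 29.
  i=6: a_6=3, p_6 = 3*487 + 403 = 1864, q_6 = 3*29 + 24 = 111.
  i=7: a_7=1, p_7 = 1*1864 + 487 = 2351, q_7 = 1*111 + 29 = 140.
Check: 2351^2 - 282*140^2 = 5527201 - 5527200 = 1, so (x, y) = (2351, 140) solves the equation, and by the theorem it is the least positive solution.

(x, y) = (2351, 140)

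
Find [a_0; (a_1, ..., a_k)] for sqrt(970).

[31; (6, 1, 9, 1, 1, 9, 1, 6, 62)]

Write x_i = (sqrt(970) + m_i)/d_i with (m_0, d_0) = (0, 1). a_0 = floor(sqrt(970)) = 31, since 31^2 = 961 <= 970 < 1024 = 32^2.
Iterate m_{i+1} = d_i*a_i - m_i, d_{i+1} = (970 - m_{i+1}^2)/d_i, a_{i+1} = floor((a_0 + m_{i+1})/d_{i+1}):
  m_1 = 1*31 - 0 = 31, d_1 = (970 - 31^2)/1 = 9/1 = 9, a_1 = floor((31 + 31)/9) = 6.
  m_2 = 9*6 - 31 = 23, d_2 = (970 - 23^2)/9 = 441/9 = 49, a_2 = floor((31 + 23)/49) = 1.
  m_3 = 49*1 - 23 = 26, d_3 = (970 - 26^2)/49 = 294/49 = 6, a_3 = floor((31 + 26)/6) = 9.
  m_4 = 6*9 - 26 = 28, d_4 = (970 - 28^2)/6 = 186/6 = 31, a_4 = floor((31 + 28)/31) = 1.
  m_5 = 31*1 - 28 = 3, d_5 = (970 - 3^2)/31 = 961/31 = 31, a_5 = floor((31 + 3)/31) = 1.
  m_6 = 31*1 - 3 = 28, d_6 = (970 - 28^2)/31 = 186/31 = 6, a_6 = floor((31 + 28)/6) = 9.
  m_7 = 6*9 - 28 = 26, d_7 = (970 - 26^2)/6 = 294/6 = 49, a_7 = floor((31 + 26)/49) = 1.
  m_8 = 49*1 - 26 = 23, d_8 = (970 - 23^2)/49 = 441/49 = 9, a_8 = floor((31 + 23)/9) = 6.
  m_9 = 9*6 - 23 = 31, d_9 = (970 - 31^2)/9 = 9/9 = 1, a_9 = floor((31 + 31)/1) = 62.
  m_10 = 1*62 - 31 = 31, d_10 = (970 - 31^2)/1 = 9/1 = 9: (m_10, d_10) = (m_1, d_1) = (31, 9), so from here the quotients repeat a_1, ..., a_9; the period length is 9.
Hence the expansion of sqrt(970) is a_0 = 31 followed by the repeating block 6, 1, 9, 1, 1, 9, 1, 6, 62 (period 9).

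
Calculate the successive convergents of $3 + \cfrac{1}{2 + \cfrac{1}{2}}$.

Using the convergent recurrence p_i = a_i*p_{i-1} + p_{i-2}, q_i = a_i*q_{i-1} + q_{i-2} with p_{-2}=0, p_{-1}=1, q_{-2}=1, q_{-1}=0:
  i=0: a_0=3, p_0 = 3*1 + 0 = 3, q_0 = 3*0 + 1 = 1.
  i=1: a_1=2, p_1 = 2*3 + 1 = 7, q_1 = 2*1 + 0 = 2.
  i=2: a_2=2, p_2 = 2*7 + 3 = 17, q_2 = 2*2 + 1 = 5.

3/1, 7/2, 17/5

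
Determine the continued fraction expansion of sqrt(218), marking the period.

Write x_i = (sqrt(218) + m_i)/d_i with (m_0, d_0) = (0, 1). a_0 = floor(sqrt(218)) = 14, since 14^2 = 196 <= 218 < 225 = 15^2.
Iterate m_{i+1} = d_i*a_i - m_i, d_{i+1} = (218 - m_{i+1}^2)/d_i, a_{i+1} = floor((a_0 + m_{i+1})/d_{i+1}):
  m_1 = 1*14 - 0 = 14, d_1 = (218 - 14^2)/1 = 22/1 = 22, a_1 = floor((14 + 14)/22) = 1.
  m_2 = 22*1 - 14 = 8, d_2 = (218 - 8^2)/22 = 154/22 = 7, a_2 = floor((14 + 8)/7) = 3.
  m_3 = 7*3 - 8 = 13, d_3 = (218 - 13^2)/7 = 49/7 = 7, a_3 = floor((14 + 13)/7) = 3.
  m_4 = 7*3 - 13 = 8, d_4 = (218 - 8^2)/7 = 154/7 = 22, a_4 = floor((14 + 8)/22) = 1.
  m_5 = 22*1 - 8 = 14, d_5 = (218 - 14^2)/22 = 22/22 = 1, a_5 = floor((14 + 14)/1) = 28.
  m_6 = 1*28 - 14 = 14, d_6 = (218 - 14^2)/1 = 22/1 = 22: (m_6, d_6) = (m_1, d_1) = (14, 22), so from here the quotients repeat a_1, ..., a_5; the period length is 5.
Hence the expansion of sqrt(218) is a_0 = 14 followed by the repeating block 1, 3, 3, 1, 28 (period 5).

[14; (1, 3, 3, 1, 28)]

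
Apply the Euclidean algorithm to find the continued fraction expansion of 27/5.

Run the Euclidean algorithm on 27 and 5; the successive quotients are the partial quotients a_0, a_1, ... (each step inverts the fractional part left over by the previous one):
  27 = 5*5 + 2, so a_0 = 5.
  5 = 2*2 + 1, so a_1 = 2.
  2 = 2*1 + 0, so a_2 = 2.
The remainder reaches 0 after 3 divisions, so the expansion has 3 partial quotients, read off in order.

[5; 2, 2]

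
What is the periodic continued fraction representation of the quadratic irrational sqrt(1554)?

[39; (2, 2, 1, 1, 1, 10, 1, 1, 1, 2, 2, 78)]

Write x_i = (sqrt(1554) + m_i)/d_i with (m_0, d_0) = (0, 1). a_0 = floor(sqrt(1554)) = 39, since 39^2 = 1521 <= 1554 < 1600 = 40^2.
Iterate m_{i+1} = d_i*a_i - m_i, d_{i+1} = (1554 - m_{i+1}^2)/d_i, a_{i+1} = floor((a_0 + m_{i+1})/d_{i+1}):
  m_1 = 1*39 - 0 = 39, d_1 = (1554 - 39^2)/1 = 33/1 = 33, a_1 = floor((39 + 39)/33) = 2.
  m_2 = 33*2 - 39 = 27, d_2 = (1554 - 27^2)/33 = 825/33 = 25, a_2 = floor((39 + 27)/25) = 2.
  m_3 = 25*2 - 27 = 23, d_3 = (1554 - 23^2)/25 = 1025/25 = 41, a_3 = floor((39 + 23)/41) = 1.
  m_4 = 41*1 - 23 = 18, d_4 = (1554 - 18^2)/41 = 1230/41 = 30, a_4 = floor((39 + 18)/30) = 1.
  m_5 = 30*1 - 18 = 12, d_5 = (1554 - 12^2)/30 = 1410/30 = 47, a_5 = floor((39 + 12)/47) = 1.
  m_6 = 47*1 - 12 = 35, d_6 = (1554 - 35^2)/47 = 329/47 = 7, a_6 = floor((39 + 35)/7) = 10.
  m_7 = 7*10 - 35 = 35, d_7 = (1554 - 35^2)/7 = 329/7 = 47, a_7 = floor((39 + 35)/47) = 1.
  m_8 = 47*1 - 35 = 12, d_8 = (1554 - 12^2)/47 = 1410/47 = 30, a_8 = floor((39 + 12)/30) = 1.
  m_9 = 30*1 - 12 = 18, d_9 = (1554 - 18^2)/30 = 1230/30 = 41, a_9 = floor((39 + 18)/41) = 1.
  m_10 = 41*1 - 18 = 23, d_10 = (1554 - 23^2)/41 = 1025/41 = 25, a_10 = floor((39 + 23)/25) = 2.
  m_11 = 25*2 - 23 = 27, d_11 = (1554 - 27^2)/25 = 825/25 = 33, a_11 = floor((39 + 27)/33) = 2.
  m_12 = 33*2 - 27 = 39, d_12 = (1554 - 39^2)/33 = 33/33 = 1, a_12 = floor((39 + 39)/1) = 78.
  m_13 = 1*78 - 39 = 39, d_13 = (1554 - 39^2)/1 = 33/1 = 33: (m_13, d_13) = (m_1, d_1) = (39, 33), so from here the quotients repeat a_1, ..., a_12; the period length is 12.
Hence the expansion of sqrt(1554) is a_0 = 39 followed by the repeating block 2, 2, 1, 1, 1, 10, 1, 1, 1, 2, 2, 78 (period 12).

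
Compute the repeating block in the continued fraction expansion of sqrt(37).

[6; (12)]

Write x_i = (sqrt(37) + m_i)/d_i with (m_0, d_0) = (0, 1). a_0 = floor(sqrt(37)) = 6, since 6^2 = 36 <= 37 < 49 = 7^2.
Iterate m_{i+1} = d_i*a_i - m_i, d_{i+1} = (37 - m_{i+1}^2)/d_i, a_{i+1} = floor((a_0 + m_{i+1})/d_{i+1}):
  m_1 = 1*6 - 0 = 6, d_1 = (37 - 6^2)/1 = 1/1 = 1, a_1 = floor((6 + 6)/1) = 12.
  m_2 = 1*12 - 6 = 6, d_2 = (37 - 6^2)/1 = 1/1 = 1: (m_2, d_2) = (m_1, d_1) = (6, 1), so from here the quotient a_1 repeats; the period length is 1.
Hence the expansion of sqrt(37) is a_0 = 6 followed by the repeating block 12 (period 1).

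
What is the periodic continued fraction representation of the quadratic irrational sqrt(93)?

Write x_i = (sqrt(93) + m_i)/d_i with (m_0, d_0) = (0, 1). a_0 = floor(sqrt(93)) = 9, since 9^2 = 81 <= 93 < 100 = 10^2.
Iterate m_{i+1} = d_i*a_i - m_i, d_{i+1} = (93 - m_{i+1}^2)/d_i, a_{i+1} = floor((a_0 + m_{i+1})/d_{i+1}):
  m_1 = 1*9 - 0 = 9, d_1 = (93 - 9^2)/1 = 12/1 = 12, a_1 = floor((9 + 9)/12) = 1.
  m_2 = 12*1 - 9 = 3, d_2 = (93 - 3^2)/12 = 84/12 = 7, a_2 = floor((9 + 3)/7) = 1.
  m_3 = 7*1 - 3 = 4, d_3 = (93 - 4^2)/7 = 77/7 = 11, a_3 = floor((9 + 4)/11) = 1.
  m_4 = 11*1 - 4 = 7, d_4 = (93 - 7^2)/11 = 44/11 = 4, a_4 = floor((9 + 7)/4) = 4.
  m_5 = 4*4 - 7 = 9, d_5 = (93 - 9^2)/4 = 12/4 = 3, a_5 = floor((9 + 9)/3) = 6.
  m_6 = 3*6 - 9 = 9, d_6 = (93 - 9^2)/3 = 12/3 = 4, a_6 = floor((9 + 9)/4) = 4.
  m_7 = 4*4 - 9 = 7, d_7 = (93 - 7^2)/4 = 44/4 = 11, a_7 = floor((9 + 7)/11) = 1.
  m_8 = 11*1 - 7 = 4, d_8 = (93 - 4^2)/11 = 77/11 = 7, a_8 = floor((9 + 4)/7) = 1.
  m_9 = 7*1 - 4 = 3, d_9 = (93 - 3^2)/7 = 84/7 = 12, a_9 = floor((9 + 3)/12) = 1.
  m_10 = 12*1 - 3 = 9, d_10 = (93 - 9^2)/12 = 12/12 = 1, a_10 = floor((9 + 9)/1) = 18.
  m_11 = 1*18 - 9 = 9, d_11 = (93 - 9^2)/1 = 12/1 = 12: (m_11, d_11) = (m_1, d_1) = (9, 12), so from here the quotients repeat a_1, ..., a_10; the period length is 10.
Hence the expansion of sqrt(93) is a_0 = 9 followed by the repeating block 1, 1, 1, 4, 6, 4, 1, 1, 1, 18 (period 10).

[9; (1, 1, 1, 4, 6, 4, 1, 1, 1, 18)]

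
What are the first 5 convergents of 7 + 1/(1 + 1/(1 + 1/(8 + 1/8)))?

Using the convergent recurrence p_i = a_i*p_{i-1} + p_{i-2}, q_i = a_i*q_{i-1} + q_{i-2} with p_{-2}=0, p_{-1}=1, q_{-2}=1, q_{-1}=0:
  i=0: a_0=7, p_0 = 7*1 + 0 = 7, q_0 = 7*0 + 1 = 1.
  i=1: a_1=1, p_1 = 1*7 + 1 = 8, q_1 = 1*1 + 0 = 1.
  i=2: a_2=1, p_2 = 1*8 + 7 = 15, q_2 = 1*1 + 1 = 2.
  i=3: a_3=8, p_3 = 8*15 + 8 = 128, q_3 = 8*2 + 1 = 17.
  i=4: a_4=8, p_4 = 8*128 + 15 = 1039, q_4 = 8*17 + 2 = 138.

7/1, 8/1, 15/2, 128/17, 1039/138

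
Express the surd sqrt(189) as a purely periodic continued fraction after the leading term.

[13; (1, 2, 1, 26)]

Write x_i = (sqrt(189) + m_i)/d_i with (m_0, d_0) = (0, 1). a_0 = floor(sqrt(189)) = 13, since 13^2 = 169 <= 189 < 196 = 14^2.
Iterate m_{i+1} = d_i*a_i - m_i, d_{i+1} = (189 - m_{i+1}^2)/d_i, a_{i+1} = floor((a_0 + m_{i+1})/d_{i+1}):
  m_1 = 1*13 - 0 = 13, d_1 = (189 - 13^2)/1 = 20/1 = 20, a_1 = floor((13 + 13)/20) = 1.
  m_2 = 20*1 - 13 = 7, d_2 = (189 - 7^2)/20 = 140/20 = 7, a_2 = floor((13 + 7)/7) = 2.
  m_3 = 7*2 - 7 = 7, d_3 = (189 - 7^2)/7 = 140/7 = 20, a_3 = floor((13 + 7)/20) = 1.
  m_4 = 20*1 - 7 = 13, d_4 = (189 - 13^2)/20 = 20/20 = 1, a_4 = floor((13 + 13)/1) = 26.
  m_5 = 1*26 - 13 = 13, d_5 = (189 - 13^2)/1 = 20/1 = 20: (m_5, d_5) = (m_1, d_1) = (13, 20), so from here the quotients repeat a_1, ..., a_4; the period length is 4.
Hence the expansion of sqrt(189) is a_0 = 13 followed by the repeating block 1, 2, 1, 26 (period 4).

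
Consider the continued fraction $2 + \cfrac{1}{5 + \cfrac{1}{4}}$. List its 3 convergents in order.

Using the convergent recurrence p_i = a_i*p_{i-1} + p_{i-2}, q_i = a_i*q_{i-1} + q_{i-2} with p_{-2}=0, p_{-1}=1, q_{-2}=1, q_{-1}=0:
  i=0: a_0=2, p_0 = 2*1 + 0 = 2, q_0 = 2*0 + 1 = 1.
  i=1: a_1=5, p_1 = 5*2 + 1 = 11, q_1 = 5*1 + 0 = 5.
  i=2: a_2=4, p_2 = 4*11 + 2 = 46, q_2 = 4*5 + 1 = 21.

2/1, 11/5, 46/21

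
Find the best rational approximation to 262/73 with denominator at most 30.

Expand x = 262/73 as a continued fraction with the Euclidean algorithm:
  262 = 3*73 + 43, so a_0 = 3.
  73 = 1*43 + 30, so a_1 = 1.
  43 = 1*30 + 13, so a_2 = 1.
  30 = 2*13 + 4, so a_3 = 2.
  13 = 3*4 + 1, so a_4 = 3.
  4 = 4*1 + 0, so a_5 = 4.
so x = [3; 1, 1, 2, 3, 4].
Convergents (p_i = a_i*p_{i-1} + p_{i-2}, q_i = a_i*q_{i-1} + q_{i-2} with p_{-2}=0, p_{-1}=1, q_{-2}=1, q_{-1}=0), until the denominator exceeds 30:
  i=0: a_0=3, p_0 = 3*1 + 0 = 3, q_0 = 3*0 + 1 = 1.
  i=1: a_1=1, p_1 = 1*3 + 1 = 4, q_1 = 1*1 + 0 = 1.
  i=2: a_2=1, p_2 = 1*4 + 3 = 7, q_2 = 1*1 + 1 = 2.
  i=3: a_3=2, p_3 = 2*7 + 4 = 18, q_3 = 2*2 + 1 = 5.
  i=4: a_4=3, p_4 = 3*18 + 7 = 61, q_4 = 3*5 + 2 = 17.
  i=5: a_5=4, p_5 = 4*61 + 18 = 262, q_5 = 4*17 + 5 = 73.
q_5 = 73 > 30, so the last convergent with denominator <= 30 is p_4/q_4 = 61/17.
The closest fraction with denominator <= 30 is either p_4/q_4 or the intermediate fraction (k*p_4 + p_3)/(k*q_4 + q_3) with the largest k >= 1 whose denominator stays <= 30; these approach x as k grows, and every other convergent or intermediate fraction in range is farther away.
Largest k: floor((30 - q_3)/q_4) = floor((30 - 5)/17) = 1.
That gives (1*61 + 18)/(1*17 + 5) = 79/22.
Compare the errors: |x - 61/17| = |262*17 - 61*73|/(73*17) = 1/1241, and |x - 79/22| = |262*22 - 79*73|/(73*22) = 3/1606.
Cross-multiplying, 1*1606 = 1606 < 3723 = 3*1241, so 1/1241 is smaller: the convergent 61/17 is closer to x than 79/22.

61/17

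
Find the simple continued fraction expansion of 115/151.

[0; 1, 3, 5, 7]

Run the Euclidean algorithm on 115 and 151; the successive quotients are the partial quotients a_0, a_1, ... (each step inverts the fractional part left over by the previous one):
  115 = 0*151 + 115, so a_0 = 0.
  151 = 1*115 + 36, so a_1 = 1.
  115 = 3*36 + 7, so a_2 = 3.
  36 = 5*7 + 1, so a_3 = 5.
  7 = 7*1 + 0, so a_4 = 7.
The remainder reaches 0 after 5 divisions, so the expansion has 5 partial quotients, read off in order.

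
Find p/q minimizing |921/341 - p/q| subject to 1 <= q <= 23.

27/10

Expand x = 921/341 as a continued fraction with the Euclidean algorithm:
  921 = 2*341 + 239, so a_0 = 2.
  341 = 1*239 + 102, so a_1 = 1.
  239 = 2*102 + 35, so a_2 = 2.
  102 = 2*35 + 32, so a_3 = 2.
  35 = 1*32 + 3, so a_4 = 1.
  32 = 10*3 + 2, so a_5 = 10.
  3 = 1*2 + 1, so a_6 = 1.
  2 = 2*1 + 0, so a_7 = 2.
so x = [2; 1, 2, 2, 1, 10, 1, 2].
Convergents (p_i = a_i*p_{i-1} + p_{i-2}, q_i = a_i*q_{i-1} + q_{i-2} with p_{-2}=0, p_{-1}=1, q_{-2}=1, q_{-1}=0), until the denominator exceeds 23:
  i=0: a_0=2, p_0 = 2*1 + 0 = 2, q_0 = 2*0 + 1 = 1.
  i=1: a_1=1, p_1 = 1*2 + 1 = 3, q_1 = 1*1 + 0 = 1.
  i=2: a_2=2, p_2 = 2*3 + 2 = 8, q_2 = 2*1 + 1 = 3.
  i=3: a_3=2, p_3 = 2*8 + 3 = 19, q_3 = 2*3 + 1 = 7.
  i=4: a_4=1, p_4 = 1*19 + 8 = 27, q_4 = 1*7 + 3 = 10.
  i=5: a_5=10, p_5 = 10*27 + 19 = 289, q_5 = 10*10 + 7 = 107.
q_5 = 107 > 23, so the last convergent with denominator <= 23 is p_4/q_4 = 27/10.
The closest fraction with denominator <= 23 is either p_4/q_4 or the intermediate fraction (k*p_4 + p_3)/(k*q_4 + q_3) with the largest k >= 1 whose denominator stays <= 23; these approach x as k grows, and every other convergent or intermediate fraction in range is farther away.
Largest k: floor((23 - q_3)/q_4) = floor((23 - 7)/10) = 1.
That gives (1*27 + 19)/(1*10 + 7) = 46/17.
Compare the errors: |x - 27/10| = |921*10 - 27*341|/(341*10) = 3/3410, and |x - 46/17| = |921*17 - 46*341|/(341*17) = 29/5797.
Cross-multiplying, 3*5797 = 17391 < 98890 = 29*3410, so 3/3410 is smaller: the convergent 27/10 is closer to x than 46/17.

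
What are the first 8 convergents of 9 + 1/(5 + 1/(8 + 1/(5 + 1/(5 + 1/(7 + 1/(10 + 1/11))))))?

Using the convergent recurrence p_i = a_i*p_{i-1} + p_{i-2}, q_i = a_i*q_{i-1} + q_{i-2} with p_{-2}=0, p_{-1}=1, q_{-2}=1, q_{-1}=0:
  i=0: a_0=9, p_0 = 9*1 + 0 = 9, q_0 = 9*0 + 1 = 1.
  i=1: a_1=5, p_1 = 5*9 + 1 = 46, q_1 = 5*1 + 0 = 5.
  i=2: a_2=8, p_2 = 8*46 + 9 = 377, q_2 = 8*5 + 1 = 41.
  i=3: a_3=5, p_3 = 5*377 + 46 = 1931, q_3 = 5*41 + 5 = 210.
  i=4: a_4=5, p_4 = 5*1931 + 377 = 10032, q_4 = 5*210 + 41 = 1091.
  i=5: a_5=7, p_5 = 7*10032 + 1931 = 72155, q_5 = 7*1091 + 210 = 7847.
  i=6: a_6=10, p_6 = 10*72155 + 10032 = 731582, q_6 = 10*7847 + 1091 = 79561.
  i=7: a_7=11, p_7 = 11*731582 + 72155 = 8119557, q_7 = 11*79561 + 7847 = 883018.

9/1, 46/5, 377/41, 1931/210, 10032/1091, 72155/7847, 731582/79561, 8119557/883018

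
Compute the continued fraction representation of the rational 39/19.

[2; 19]

Run the Euclidean algorithm on 39 and 19; the successive quotients are the partial quotients a_0, a_1, ... (each step inverts the fractional part left over by the previous one):
  39 = 2*19 + 1, so a_0 = 2.
  19 = 19*1 + 0, so a_1 = 19.
The remainder reaches 0 after 2 divisions, so the expansion has 2 partial quotients, read off in order.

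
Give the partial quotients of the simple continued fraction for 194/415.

[0; 2, 7, 5, 2, 2]

Run the Euclidean algorithm on 194 and 415; the successive quotients are the partial quotients a_0, a_1, ... (each step inverts the fractional part left over by the previous one):
  194 = 0*415 + 194, so a_0 = 0.
  415 = 2*194 + 27, so a_1 = 2.
  194 = 7*27 + 5, so a_2 = 7.
  27 = 5*5 + 2, so a_3 = 5.
  5 = 2*2 + 1, so a_4 = 2.
  2 = 2*1 + 0, so a_5 = 2.
The remainder reaches 0 after 6 divisions, so the expansion has 6 partial quotients, read off in order.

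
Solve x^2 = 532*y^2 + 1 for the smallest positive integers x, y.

First expand sqrt(532) as a continued fraction. With x_i = (sqrt(532) + m_i)/d_i and (m_0, d_0) = (0, 1): a_0 = floor(sqrt(532)) = 23, since 23^2 = 529 <= 532 < 576 = 24^2.
Iterate m_{i+1} = d_i*a_i - m_i, d_{i+1} = (532 - m_{i+1}^2)/d_i, a_{i+1} = floor((a_0 + m_{i+1})/d_{i+1}):
  m_1 = 1*23 - 0 = 23, d_1 = (532 - 23^2)/1 = 3/1 = 3, a_1 = floor((23 + 23)/3) = 15.
  m_2 = 3*15 - 23 = 22, d_2 = (532 - 22^2)/3 = 48/3 = 16, a_2 = floor((23 + 22)/16) = 2.
  m_3 = 16*2 - 22 = 10, d_3 = (532 - 10^2)/16 = 432/16 = 27, a_3 = floor((23 + 10)/27) = 1.
  m_4 = 27*1 - 10 = 17, d_4 = (532 - 17^2)/27 = 243/27 = 9, a_4 = floor((23 + 17)/9) = 4.
  m_5 = 9*4 - 17 = 19, d_5 = (532 - 19^2)/9 = 171/9 = 19, a_5 = floor((23 + 19)/19) = 2.
  m_6 = 19*2 - 19 = 19, d_6 = (532 - 19^2)/19 = 171/19 = 9, a_6 = floor((23 + 19)/9) = 4.
  m_7 = 9*4 - 19 = 17, d_7 = (532 - 17^2)/9 = 243/9 = 27, a_7 = floor((23 + 17)/27) = 1.
  m_8 = 27*1 - 17 = 10, d_8 = (532 - 10^2)/27 = 432/27 = 16, a_8 = floor((23 + 10)/16) = 2.
  m_9 = 16*2 - 10 = 22, d_9 = (532 - 22^2)/16 = 48/16 = 3, a_9 = floor((23 + 22)/3) = 15.
  m_10 = 3*15 - 22 = 23, d_10 = (532 - 23^2)/3 = 3/3 = 1, a_10 = floor((23 + 23)/1) = 46.
  m_11 = 1*46 - 23 = 23, d_11 = (532 - 23^2)/1 = 3/1 = 3: (m_11, d_11) = (m_1, d_1) = (23, 3), so from here the quotients repeat a_1, ..., a_10; the period length is 10.
So sqrt(532) = [23; (15, 2, 1, 4, 2, 4, 1, 2, 15, 46)] with period length k = 10.
k is even, so the fundamental solution of x^2 - 532y^2 = 1 is (p_{k-1}, q_{k-1}) = (p_9, q_9); compute convergents through index 9.
Convergents (p_i = a_i*p_{i-1} + p_{i-2}, q_i = a_i*q_{i-1} + q_{i-2} with p_{-2}=0, p_{-1}=1, q_{-2}=1, q_{-1}=0):
  i=0: a_0=23, p_0 = 23*1 + 0 = 23, q_0 = 23*0 + 1 = 1.
  i=1: a_1=15, p_1 = 15*23 + 1 = 346, q_1 = 15*1 + 0 = 15.
  i=2: a_2=2, p_2 = 2*346 + 23 = 715, q_2 = 2*15 + 1 = 31.
  i=3: a_3=1, p_3 = 1*715 + 346 = 1061, q_3 = 1*31 + 15 = 46.
  i=4: a_4=4, p_4 = 4*1061 + 715 = 4959, q_4 = 4*46 + 31 = 215.
  i=5: a_5=2, p_5 = 2*4959 + 1061 = 10979, q_5 = 2*215 + 46 = 476.
  i=6: a_6=4, p_6 = 4*10979 + 4959 = 48875, q_6 = 4*476 + 215 = 2119.
  i=7: a_7=1, p_7 = 1*48875 + 10979 = 59854, q_7 = 1*2119 + 476 = 2595.
  i=8: a_8=2, p_8 = 2*59854 + 48875 = 168583, q_8 = 2*2595 + 2119 = 7309.
  i=9: a_9=15, p_9 = 15*168583 + 59854 = 2588599, q_9 = 15*7309 + 2595 = 112230.
Check: 2588599^2 - 532*112230^2 = 6700844782801 - 6700844782800 = 1, so (x, y) = (2588599, 112230) solves the equation, and by the theorem it is the least positive solution.

(x, y) = (2588599, 112230)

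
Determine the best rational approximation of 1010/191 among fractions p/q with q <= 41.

201/38

Expand x = 1010/191 as a continued fraction with the Euclidean algorithm:
  1010 = 5*191 + 55, so a_0 = 5.
  191 = 3*55 + 26, so a_1 = 3.
  55 = 2*26 + 3, so a_2 = 2.
  26 = 8*3 + 2, so a_3 = 8.
  3 = 1*2 + 1, so a_4 = 1.
  2 = 2*1 + 0, so a_5 = 2.
so x = [5; 3, 2, 8, 1, 2].
Convergents (p_i = a_i*p_{i-1} + p_{i-2}, q_i = a_i*q_{i-1} + q_{i-2} with p_{-2}=0, p_{-1}=1, q_{-2}=1, q_{-1}=0), until the denominator exceeds 41:
  i=0: a_0=5, p_0 = 5*1 + 0 = 5, q_0 = 5*0 + 1 = 1.
  i=1: a_1=3, p_1 = 3*5 + 1 = 16, q_1 = 3*1 + 0 = 3.
  i=2: a_2=2, p_2 = 2*16 + 5 = 37, q_2 = 2*3 + 1 = 7.
  i=3: a_3=8, p_3 = 8*37 + 16 = 312, q_3 = 8*7 + 3 = 59.
q_3 = 59 > 41, so the last convergent with denominator <= 41 is p_2/q_2 = 37/7.
The closest fraction with denominator <= 41 is either p_2/q_2 or the intermediate fraction (k*p_2 + p_1)/(k*q_2 + q_1) with the largest k >= 1 whose denominator stays <= 41; these approach x as k grows, and every other convergent or intermediate fraction in range is farther away.
Largest k: floor((41 - q_1)/q_2) = floor((41 - 3)/7) = 5.
That gives (5*37 + 16)/(5*7 + 3) = 201/38.
Compare the errors: |x - 37/7| = |1010*7 - 37*191|/(191*7) = 3/1337, and |x - 201/38| = |1010*38 - 201*191|/(191*38) = 11/7258.
Cross-multiplying, 11*1337 = 14707 < 21774 = 3*7258, so 11/7258 is smaller: the intermediate fraction 201/38 is closer to x than 37/7.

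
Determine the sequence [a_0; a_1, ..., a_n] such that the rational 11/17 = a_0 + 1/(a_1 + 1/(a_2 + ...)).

[0; 1, 1, 1, 5]

Run the Euclidean algorithm on 11 and 17; the successive quotients are the partial quotients a_0, a_1, ... (each step inverts the fractional part left over by the previous one):
  11 = 0*17 + 11, so a_0 = 0.
  17 = 1*11 + 6, so a_1 = 1.
  11 = 1*6 + 5, so a_2 = 1.
  6 = 1*5 + 1, so a_3 = 1.
  5 = 5*1 + 0, so a_4 = 5.
The remainder reaches 0 after 5 divisions, so the expansion has 5 partial quotients, read off in order.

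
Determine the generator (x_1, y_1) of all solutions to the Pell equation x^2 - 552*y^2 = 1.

First expand sqrt(552) as a continued fraction. With x_i = (sqrt(552) + m_i)/d_i and (m_0, d_0) = (0, 1): a_0 = floor(sqrt(552)) = 23, since 23^2 = 529 <= 552 < 576 = 24^2.
Iterate m_{i+1} = d_i*a_i - m_i, d_{i+1} = (552 - m_{i+1}^2)/d_i, a_{i+1} = floor((a_0 + m_{i+1})/d_{i+1}):
  m_1 = 1*23 - 0 = 23, d_1 = (552 - 23^2)/1 = 23/1 = 23, a_1 = floor((23 + 23)/23) = 2.
  m_2 = 23*2 - 23 = 23, d_2 = (552 - 23^2)/23 = 23/23 = 1, a_2 = floor((23 + 23)/1) = 46.
  m_3 = 1*46 - 23 = 23, d_3 = (552 - 23^2)/1 = 23/1 = 23: (m_3, d_3) = (m_1, d_1) = (23, 23), so from here the quotients repeat a_1, a_2; the period length is 2.
So sqrt(552) = [23; (2, 46)] with period length k = 2.
k is even, so the fundamental solution of x^2 - 552y^2 = 1 is (p_{k-1}, q_{k-1}) = (p_1, q_1); compute convergents through index 1.
Convergents (p_i = a_i*p_{i-1} + p_{i-2}, q_i = a_i*q_{i-1} + q_{i-2} with p_{-2}=0, p_{-1}=1, q_{-2}=1, q_{-1}=0):
  i=0: a_0=23, p_0 = 23*1 + 0 = 23, q_0 = 23*0 + 1 = 1.
  i=1: a_1=2, p_1 = 2*23 + 1 = 47, q_1 = 2*1 + 0 = 2.
Check: 47^2 - 552*2^2 = 2209 - 2208 = 1, so (x, y) = (47, 2) solves the equation, and by the theorem it is the least positive solution.

(x, y) = (47, 2)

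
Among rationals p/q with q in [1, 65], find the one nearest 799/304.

Expand x = 799/304 as a continued fraction with the Euclidean algorithm:
  799 = 2*304 + 191, so a_0 = 2.
  304 = 1*191 + 113, so a_1 = 1.
  191 = 1*113 + 78, so a_2 = 1.
  113 = 1*78 + 35, so a_3 = 1.
  78 = 2*35 + 8, so a_4 = 2.
  35 = 4*8 + 3, so a_5 = 4.
  8 = 2*3 + 2, so a_6 = 2.
  3 = 1*2 + 1, so a_7 = 1.
  2 = 2*1 + 0, so a_8 = 2.
so x = [2; 1, 1, 1, 2, 4, 2, 1, 2].
Convergents (p_i = a_i*p_{i-1} + p_{i-2}, q_i = a_i*q_{i-1} + q_{i-2} with p_{-2}=0, p_{-1}=1, q_{-2}=1, q_{-1}=0), until the denominator exceeds 65:
  i=0: a_0=2, p_0 = 2*1 + 0 = 2, q_0 = 2*0 + 1 = 1.
  i=1: a_1=1, p_1 = 1*2 + 1 = 3, q_1 = 1*1 + 0 = 1.
  i=2: a_2=1, p_2 = 1*3 + 2 = 5, q_2 = 1*1 + 1 = 2.
  i=3: a_3=1, p_3 = 1*5 + 3 = 8, q_3 = 1*2 + 1 = 3.
  i=4: a_4=2, p_4 = 2*8 + 5 = 21, q_4 = 2*3 + 2 = 8.
  i=5: a_5=4, p_5 = 4*21 + 8 = 92, q_5 = 4*8 + 3 = 35.
  i=6: a_6=2, p_6 = 2*92 + 21 = 205, q_6 = 2*35 + 8 = 78.
q_6 = 78 > 65, so the last convergent with denominator <= 65 is p_5/q_5 = 92/35.
The closest fraction with denominator <= 65 is either p_5/q_5 or the intermediate fraction (k*p_5 + p_4)/(k*q_5 + q_4) with the largest k >= 1 whose denominator stays <= 65; these approach x as k grows, and every other convergent or intermediate fraction in range is farther away.
Largest k: floor((65 - q_4)/q_5) = floor((65 - 8)/35) = 1.
That gives (1*92 + 21)/(1*35 + 8) = 113/43.
Compare the errors: |x - 92/35| = |799*35 - 92*304|/(304*35) = 3/10640, and |x - 113/43| = |799*43 - 113*304|/(304*43) = 5/13072.
Cross-multiplying, 3*13072 = 39216 < 53200 = 5*10640, so 3/10640 is smaller: the convergent 92/35 is closer to x than 113/43.

92/35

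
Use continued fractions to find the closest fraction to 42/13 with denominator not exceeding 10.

29/9

Expand x = 42/13 as a continued fraction with the Euclidean algorithm:
  42 = 3*13 + 3, so a_0 = 3.
  13 = 4*3 + 1, so a_1 = 4.
  3 = 3*1 + 0, so a_2 = 3.
so x = [3; 4, 3].
Convergents (p_i = a_i*p_{i-1} + p_{i-2}, q_i = a_i*q_{i-1} + q_{i-2} with p_{-2}=0, p_{-1}=1, q_{-2}=1, q_{-1}=0), until the denominator exceeds 10:
  i=0: a_0=3, p_0 = 3*1 + 0 = 3, q_0 = 3*0 + 1 = 1.
  i=1: a_1=4, p_1 = 4*3 + 1 = 13, q_1 = 4*1 + 0 = 4.
  i=2: a_2=3, p_2 = 3*13 + 3 = 42, q_2 = 3*4 + 1 = 13.
q_2 = 13 > 10, so the last convergent with denominator <= 10 is p_1/q_1 = 13/4.
The closest fraction with denominator <= 10 is either p_1/q_1 or the intermediate fraction (k*p_1 + p_0)/(k*q_1 + q_0) with the largest k >= 1 whose denominator stays <= 10; these approach x as k grows, and every other convergent or intermediate fraction in range is farther away.
Largest k: floor((10 - q_0)/q_1) = floor((10 - 1)/4) = 2.
That gives (2*13 + 3)/(2*4 + 1) = 29/9.
Compare the errors: |x - 13/4| = |42*4 - 13*13|/(13*4) = 1/52, and |x - 29/9| = |42*9 - 29*13|/(13*9) = 1/117.
Cross-multiplying, 1*52 = 52 < 117 = 1*117, so 1/117 is smaller: the intermediate fraction 29/9 is closer to x than 13/4.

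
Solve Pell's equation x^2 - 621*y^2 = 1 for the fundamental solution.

First expand sqrt(621) as a continued fraction. With x_i = (sqrt(621) + m_i)/d_i and (m_0, d_0) = (0, 1): a_0 = floor(sqrt(621)) = 24, since 24^2 = 576 <= 621 < 625 = 25^2.
Iterate m_{i+1} = d_i*a_i - m_i, d_{i+1} = (621 - m_{i+1}^2)/d_i, a_{i+1} = floor((a_0 + m_{i+1})/d_{i+1}):
  m_1 = 1*24 - 0 = 24, d_1 = (621 - 24^2)/1 = 45/1 = 45, a_1 = floor((24 + 24)/45) = 1.
  m_2 = 45*1 - 24 = 21, d_2 = (621 - 21^2)/45 = 180/45 = 4, a_2 = floor((24 + 21)/4) = 11.
  m_3 = 4*11 - 21 = 23, d_3 = (621 - 23^2)/4 = 92/4 = 23, a_3 = floor((24 + 23)/23) = 2.
  m_4 = 23*2 - 23 = 23, d_4 = (621 - 23^2)/23 = 92/23 = 4, a_4 = floor((24 + 23)/4) = 11.
  m_5 = 4*11 - 23 = 21, d_5 = (621 - 21^2)/4 = 180/4 = 45, a_5 = floor((24 + 21)/45) = 1.
  m_6 = 45*1 - 21 = 24, d_6 = (621 - 24^2)/45 = 45/45 = 1, a_6 = floor((24 + 24)/1) = 48.
  m_7 = 1*48 - 24 = 24, d_7 = (621 - 24^2)/1 = 45/1 = 45: (m_7, d_7) = (m_1, d_1) = (24, 45), so from here the quotients repeat a_1, ..., a_6; the period length is 6.
So sqrt(621) = [24; (1, 11, 2, 11, 1, 48)] with period length k = 6.
k is even, so the fundamental solution of x^2 - 621y^2 = 1 is (p_{k-1}, q_{k-1}) = (p_5, q_5); compute convergents through index 5.
Convergents (p_i = a_i*p_{i-1} + p_{i-2}, q_i = a_i*q_{i-1} + q_{i-2} with p_{-2}=0, p_{-1}=1, q_{-2}=1, q_{-1}=0):
  i=0: a_0=24, p_0 = 24*1 + 0 = 24, q_0 = 24*0 + 1 = 1.
  i=1: a_1=1, p_1 = 1*24 + 1 = 25, q_1 = 1*1 + 0 = 1.
  i=2: a_2=11, p_2 = 11*25 + 24 = 299, q_2 = 11*1 + 1 = 12.
  i=3: a_3=2, p_3 = 2*299 + 25 = 623, q_3 = 2*12 + 1 = 25.
  i=4: a_4=11, p_4 = 11*623 + 299 = 7152, q_4 = 11*25 + 12 = 287.
  i=5: a_5=1, p_5 = 1*7152 + 623 = 7775, q_5 = 1*287 + 25 = 312.
Check: 7775^2 - 621*312^2 = 60450625 - 60450624 = 1, so (x, y) = (7775, 312) solves the equation, and by the theorem it is the least positive solution.

(x, y) = (7775, 312)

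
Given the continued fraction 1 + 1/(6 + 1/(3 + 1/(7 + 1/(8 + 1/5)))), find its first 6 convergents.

1/1, 7/6, 22/19, 161/139, 1310/1131, 6711/5794

Using the convergent recurrence p_i = a_i*p_{i-1} + p_{i-2}, q_i = a_i*q_{i-1} + q_{i-2} with p_{-2}=0, p_{-1}=1, q_{-2}=1, q_{-1}=0:
  i=0: a_0=1, p_0 = 1*1 + 0 = 1, q_0 = 1*0 + 1 = 1.
  i=1: a_1=6, p_1 = 6*1 + 1 = 7, q_1 = 6*1 + 0 = 6.
  i=2: a_2=3, p_2 = 3*7 + 1 = 22, q_2 = 3*6 + 1 = 19.
  i=3: a_3=7, p_3 = 7*22 + 7 = 161, q_3 = 7*19 + 6 = 139.
  i=4: a_4=8, p_4 = 8*161 + 22 = 1310, q_4 = 8*139 + 19 = 1131.
  i=5: a_5=5, p_5 = 5*1310 + 161 = 6711, q_5 = 5*1131 + 139 = 5794.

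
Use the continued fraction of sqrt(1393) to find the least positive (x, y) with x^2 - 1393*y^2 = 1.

First expand sqrt(1393) as a continued fraction. With x_i = (sqrt(1393) + m_i)/d_i and (m_0, d_0) = (0, 1): a_0 = floor(sqrt(1393)) = 37, since 37^2 = 1369 <= 1393 < 1444 = 38^2.
Iterate m_{i+1} = d_i*a_i - m_i, d_{i+1} = (1393 - m_{i+1}^2)/d_i, a_{i+1} = floor((a_0 + m_{i+1})/d_{i+1}):
  m_1 = 1*37 - 0 = 37, d_1 = (1393 - 37^2)/1 = 24/1 = 24, a_1 = floor((37 + 37)/24) = 3.
  m_2 = 24*3 - 37 = 35, d_2 = (1393 - 35^2)/24 = 168/24 = 7, a_2 = floor((37 + 35)/7) = 10.
  m_3 = 7*10 - 35 = 35, d_3 = (1393 - 35^2)/7 = 168/7 = 24, a_3 = floor((37 + 35)/24) = 3.
  m_4 = 24*3 - 35 = 37, d_4 = (1393 - 37^2)/24 = 24/24 = 1, a_4 = floor((37 + 37)/1) = 74.
  m_5 = 1*74 - 37 = 37, d_5 = (1393 - 37^2)/1 = 24/1 = 24: (m_5, d_5) = (m_1, d_1) = (37, 24), so from here the quotients repeat a_1, ..., a_4; the period length is 4.
So sqrt(1393) = [37; (3, 10, 3, 74)] with period length k = 4.
k is even, so the fundamental solution of x^2 - 1393y^2 = 1 is (p_{k-1}, q_{k-1}) = (p_3, q_3); compute convergents through index 3.
Convergents (p_i = a_i*p_{i-1} + p_{i-2}, q_i = a_i*q_{i-1} + q_{i-2} with p_{-2}=0, p_{-1}=1, q_{-2}=1, q_{-1}=0):
  i=0: a_0=37, p_0 = 37*1 + 0 = 37, q_0 = 37*0 + 1 = 1.
  i=1: a_1=3, p_1 = 3*37 + 1 = 112, q_1 = 3*1 + 0 = 3.
  i=2: a_2=10, p_2 = 10*112 + 37 = 1157, q_2 = 10*3 + 1 = 31.
  i=3: a_3=3, p_3 = 3*1157 + 112 = 3583, q_3 = 3*31 + 3 = 96.
Check: 3583^2 - 1393*96^2 = 12837889 - 12837888 = 1, so (x, y) = (3583, 96) solves the equation, and by the theorem it is the least positive solution.

(x, y) = (3583, 96)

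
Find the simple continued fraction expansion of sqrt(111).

[10; (1, 1, 6, 1, 1, 20)]

Write x_i = (sqrt(111) + m_i)/d_i with (m_0, d_0) = (0, 1). a_0 = floor(sqrt(111)) = 10, since 10^2 = 100 <= 111 < 121 = 11^2.
Iterate m_{i+1} = d_i*a_i - m_i, d_{i+1} = (111 - m_{i+1}^2)/d_i, a_{i+1} = floor((a_0 + m_{i+1})/d_{i+1}):
  m_1 = 1*10 - 0 = 10, d_1 = (111 - 10^2)/1 = 11/1 = 11, a_1 = floor((10 + 10)/11) = 1.
  m_2 = 11*1 - 10 = 1, d_2 = (111 - 1^2)/11 = 110/11 = 10, a_2 = floor((10 + 1)/10) = 1.
  m_3 = 10*1 - 1 = 9, d_3 = (111 - 9^2)/10 = 30/10 = 3, a_3 = floor((10 + 9)/3) = 6.
  m_4 = 3*6 - 9 = 9, d_4 = (111 - 9^2)/3 = 30/3 = 10, a_4 = floor((10 + 9)/10) = 1.
  m_5 = 10*1 - 9 = 1, d_5 = (111 - 1^2)/10 = 110/10 = 11, a_5 = floor((10 + 1)/11) = 1.
  m_6 = 11*1 - 1 = 10, d_6 = (111 - 10^2)/11 = 11/11 = 1, a_6 = floor((10 + 10)/1) = 20.
  m_7 = 1*20 - 10 = 10, d_7 = (111 - 10^2)/1 = 11/1 = 11: (m_7, d_7) = (m_1, d_1) = (10, 11), so from here the quotients repeat a_1, ..., a_6; the period length is 6.
Hence the expansion of sqrt(111) is a_0 = 10 followed by the repeating block 1, 1, 6, 1, 1, 20 (period 6).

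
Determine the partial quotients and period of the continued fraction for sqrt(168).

[12; (1, 24)]

Write x_i = (sqrt(168) + m_i)/d_i with (m_0, d_0) = (0, 1). a_0 = floor(sqrt(168)) = 12, since 12^2 = 144 <= 168 < 169 = 13^2.
Iterate m_{i+1} = d_i*a_i - m_i, d_{i+1} = (168 - m_{i+1}^2)/d_i, a_{i+1} = floor((a_0 + m_{i+1})/d_{i+1}):
  m_1 = 1*12 - 0 = 12, d_1 = (168 - 12^2)/1 = 24/1 = 24, a_1 = floor((12 + 12)/24) = 1.
  m_2 = 24*1 - 12 = 12, d_2 = (168 - 12^2)/24 = 24/24 = 1, a_2 = floor((12 + 12)/1) = 24.
  m_3 = 1*24 - 12 = 12, d_3 = (168 - 12^2)/1 = 24/1 = 24: (m_3, d_3) = (m_1, d_1) = (12, 24), so from here the quotients repeat a_1, a_2; the period length is 2.
Hence the expansion of sqrt(168) is a_0 = 12 followed by the repeating block 1, 24 (period 2).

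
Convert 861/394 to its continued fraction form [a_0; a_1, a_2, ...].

[2; 5, 2, 1, 1, 14]

Run the Euclidean algorithm on 861 and 394; the successive quotients are the partial quotients a_0, a_1, ... (each step inverts the fractional part left over by the previous one):
  861 = 2*394 + 73, so a_0 = 2.
  394 = 5*73 + 29, so a_1 = 5.
  73 = 2*29 + 15, so a_2 = 2.
  29 = 1*15 + 14, so a_3 = 1.
  15 = 1*14 + 1, so a_4 = 1.
  14 = 14*1 + 0, so a_5 = 14.
The remainder reaches 0 after 6 divisions, so the expansion has 6 partial quotients, read off in order.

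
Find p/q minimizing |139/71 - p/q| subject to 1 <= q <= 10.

Expand x = 139/71 as a continued fraction with the Euclidean algorithm:
  139 = 1*71 + 68, so a_0 = 1.
  71 = 1*68 + 3, so a_1 = 1.
  68 = 22*3 + 2, so a_2 = 22.
  3 = 1*2 + 1, so a_3 = 1.
  2 = 2*1 + 0, so a_4 = 2.
so x = [1; 1, 22, 1, 2].
Convergents (p_i = a_i*p_{i-1} + p_{i-2}, q_i = a_i*q_{i-1} + q_{i-2} with p_{-2}=0, p_{-1}=1, q_{-2}=1, q_{-1}=0), until the denominator exceeds 10:
  i=0: a_0=1, p_0 = 1*1 + 0 = 1, q_0 = 1*0 + 1 = 1.
  i=1: a_1=1, p_1 = 1*1 + 1 = 2, q_1 = 1*1 + 0 = 1.
  i=2: a_2=22, p_2 = 22*2 + 1 = 45, q_2 = 22*1 + 1 = 23.
q_2 = 23 > 10, so the last convergent with denominator <= 10 is p_1/q_1 = 2/1.
The closest fraction with denominator <= 10 is either p_1/q_1 or the intermediate fraction (k*p_1 + p_0)/(k*q_1 + q_0) with the largest k >= 1 whose denominator stays <= 10; these approach x as k grows, and every other convergent or intermediate fraction in range is farther away.
Largest k: floor((10 - q_0)/q_1) = floor((10 - 1)/1) = 9.
That gives (9*2 + 1)/(9*1 + 1) = 19/10.
Compare the errors: |x - 2/1| = |139*1 - 2*71|/(71*1) = 3/71, and |x - 19/10| = |139*10 - 19*71|/(71*10) = 41/710.
Cross-multiplying, 3*710 = 2130 < 2911 = 41*71, so 3/71 is smaller: the convergent 2/1 is closer to x than 19/10.

2/1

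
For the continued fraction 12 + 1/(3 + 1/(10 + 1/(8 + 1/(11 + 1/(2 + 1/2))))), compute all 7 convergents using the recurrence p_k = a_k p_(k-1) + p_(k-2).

Using the convergent recurrence p_i = a_i*p_{i-1} + p_{i-2}, q_i = a_i*q_{i-1} + q_{i-2} with p_{-2}=0, p_{-1}=1, q_{-2}=1, q_{-1}=0:
  i=0: a_0=12, p_0 = 12*1 + 0 = 12, q_0 = 12*0 + 1 = 1.
  i=1: a_1=3, p_1 = 3*12 + 1 = 37, q_1 = 3*1 + 0 = 3.
  i=2: a_2=10, p_2 = 10*37 + 12 = 382, q_2 = 10*3 + 1 = 31.
  i=3: a_3=8, p_3 = 8*382 + 37 = 3093, q_3 = 8*31 + 3 = 251.
  i=4: a_4=11, p_4 = 11*3093 + 382 = 34405, q_4 = 11*251 + 31 = 2792.
  i=5: a_5=2, p_5 = 2*34405 + 3093 = 71903, q_5 = 2*2792 + 251 = 5835.
  i=6: a_6=2, p_6 = 2*71903 + 34405 = 178211, q_6 = 2*5835 + 2792 = 14462.

12/1, 37/3, 382/31, 3093/251, 34405/2792, 71903/5835, 178211/14462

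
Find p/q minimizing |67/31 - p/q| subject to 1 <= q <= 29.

54/25

Expand x = 67/31 as a continued fraction with the Euclidean algorithm:
  67 = 2*31 + 5, so a_0 = 2.
  31 = 6*5 + 1, so a_1 = 6.
  5 = 5*1 + 0, so a_2 = 5.
so x = [2; 6, 5].
Convergents (p_i = a_i*p_{i-1} + p_{i-2}, q_i = a_i*q_{i-1} + q_{i-2} with p_{-2}=0, p_{-1}=1, q_{-2}=1, q_{-1}=0), until the denominator exceeds 29:
  i=0: a_0=2, p_0 = 2*1 + 0 = 2, q_0 = 2*0 + 1 = 1.
  i=1: a_1=6, p_1 = 6*2 + 1 = 13, q_1 = 6*1 + 0 = 6.
  i=2: a_2=5, p_2 = 5*13 + 2 = 67, q_2 = 5*6 + 1 = 31.
q_2 = 31 > 29, so the last convergent with denominator <= 29 is p_1/q_1 = 13/6.
The closest fraction with denominator <= 29 is either p_1/q_1 or the intermediate fraction (k*p_1 + p_0)/(k*q_1 + q_0) with the largest k >= 1 whose denominator stays <= 29; these approach x as k grows, and every other convergent or intermediate fraction in range is farther away.
Largest k: floor((29 - q_0)/q_1) = floor((29 - 1)/6) = 4.
That gives (4*13 + 2)/(4*6 + 1) = 54/25.
Compare the errors: |x - 13/6| = |67*6 - 13*31|/(31*6) = 1/186, and |x - 54/25| = |67*25 - 54*31|/(31*25) = 1/775.
Cross-multiplying, 1*186 = 186 < 775 = 1*775, so 1/775 is smaller: the intermediate fraction 54/25 is closer to x than 13/6.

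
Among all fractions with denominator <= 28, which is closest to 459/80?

Expand x = 459/80 as a continued fraction with the Euclidean algorithm:
  459 = 5*80 + 59, so a_0 = 5.
  80 = 1*59 + 21, so a_1 = 1.
  59 = 2*21 + 17, so a_2 = 2.
  21 = 1*17 + 4, so a_3 = 1.
  17 = 4*4 + 1, so a_4 = 4.
  4 = 4*1 + 0, so a_5 = 4.
so x = [5; 1, 2, 1, 4, 4].
Convergents (p_i = a_i*p_{i-1} + p_{i-2}, q_i = a_i*q_{i-1} + q_{i-2} with p_{-2}=0, p_{-1}=1, q_{-2}=1, q_{-1}=0), until the denominator exceeds 28:
  i=0: a_0=5, p_0 = 5*1 + 0 = 5, q_0 = 5*0 + 1 = 1.
  i=1: a_1=1, p_1 = 1*5 + 1 = 6, q_1 = 1*1 + 0 = 1.
  i=2: a_2=2, p_2 = 2*6 + 5 = 17, q_2 = 2*1 + 1 = 3.
  i=3: a_3=1, p_3 = 1*17 + 6 = 23, q_3 = 1*3 + 1 = 4.
  i=4: a_4=4, p_4 = 4*23 + 17 = 109, q_4 = 4*4 + 3 = 19.
  i=5: a_5=4, p_5 = 4*109 + 23 = 459, q_5 = 4*19 + 4 = 80.
q_5 = 80 > 28, so the last convergent with denominator <= 28 is p_4/q_4 = 109/19.
The closest fraction with denominator <= 28 is either p_4/q_4 or the intermediate fraction (k*p_4 + p_3)/(k*q_4 + q_3) with the largest k >= 1 whose denominator stays <= 28; these approach x as k grows, and every other convergent or intermediate fraction in range is farther away.
Largest k: floor((28 - q_3)/q_4) = floor((28 - 4)/19) = 1.
That gives (1*109 + 23)/(1*19 + 4) = 132/23.
Compare the errors: |x - 109/19| = |459*19 - 109*80|/(80*19) = 1/1520, and |x - 132/23| = |459*23 - 132*80|/(80*23) = 3/1840.
Cross-multiplying, 1*1840 = 1840 < 4560 = 3*1520, so 1/1520 is smaller: the convergent 109/19 is closer to x than 132/23.

109/19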